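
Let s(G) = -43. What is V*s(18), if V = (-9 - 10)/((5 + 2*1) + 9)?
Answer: 817/16 ≈ 51.063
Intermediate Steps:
V = -19/16 (V = -19/((5 + 2) + 9) = -19/(7 + 9) = -19/16 ≈ -1.1875)
V*s(18) = -19/16*(-43) = 817/16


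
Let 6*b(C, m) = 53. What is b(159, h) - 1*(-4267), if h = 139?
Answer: 25655/6 ≈ 4275.8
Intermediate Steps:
b(C, m) = 53/6 (b(C, m) = (⅙)*53 = 53/6)
b(159, h) - 1*(-4267) = 53/6 - 1*(-4267) = 53/6 + 4267 = 25655/6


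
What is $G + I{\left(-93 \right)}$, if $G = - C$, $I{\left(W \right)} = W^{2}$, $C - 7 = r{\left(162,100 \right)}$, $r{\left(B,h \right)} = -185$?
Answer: $8827$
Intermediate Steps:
$C = -178$ ($C = 7 - 185 = -178$)
$G = 178$ ($G = \left(-1\right) \left(-178\right) = 178$)
$G + I{\left(-93 \right)} = 178 + \left(-93\right)^{2} = 178 + 8649 = 8827$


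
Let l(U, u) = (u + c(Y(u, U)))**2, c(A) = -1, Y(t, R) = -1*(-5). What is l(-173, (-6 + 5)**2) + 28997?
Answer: 28997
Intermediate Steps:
Y(t, R) = 5
l(U, u) = (-1 + u)**2 (l(U, u) = (u - 1)**2 = (-1 + u)**2)
l(-173, (-6 + 5)**2) + 28997 = (-1 + (-6 + 5)**2)**2 + 28997 = (-1 + (-1)**2)**2 + 28997 = (-1 + 1)**2 + 28997 = 0**2 + 28997 = 0 + 28997 = 28997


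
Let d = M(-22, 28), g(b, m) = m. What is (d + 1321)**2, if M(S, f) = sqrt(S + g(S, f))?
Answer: (1321 + sqrt(6))**2 ≈ 1.7515e+6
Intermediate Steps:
M(S, f) = sqrt(S + f)
d = sqrt(6) (d = sqrt(-22 + 28) = sqrt(6) ≈ 2.4495)
(d + 1321)**2 = (sqrt(6) + 1321)**2 = (1321 + sqrt(6))**2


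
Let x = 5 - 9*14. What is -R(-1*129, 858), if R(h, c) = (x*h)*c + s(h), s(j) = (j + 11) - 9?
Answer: -13392395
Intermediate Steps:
s(j) = 2 + j (s(j) = (11 + j) - 9 = 2 + j)
x = -121 (x = 5 - 126 = -121)
R(h, c) = 2 + h - 121*c*h (R(h, c) = (-121*h)*c + (2 + h) = -121*c*h + (2 + h) = 2 + h - 121*c*h)
-R(-1*129, 858) = -(2 - 1*129 - 121*858*(-1*129)) = -(2 - 129 - 121*858*(-129)) = -(2 - 129 + 13392522) = -1*13392395 = -13392395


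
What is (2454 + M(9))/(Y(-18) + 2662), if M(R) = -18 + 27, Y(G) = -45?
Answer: 2463/2617 ≈ 0.94115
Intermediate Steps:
M(R) = 9
(2454 + M(9))/(Y(-18) + 2662) = (2454 + 9)/(-45 + 2662) = 2463/2617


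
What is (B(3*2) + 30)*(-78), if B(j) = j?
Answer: -2808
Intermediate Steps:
(B(3*2) + 30)*(-78) = (3*2 + 30)*(-78) = (6 + 30)*(-78) = 36*(-78) = -2808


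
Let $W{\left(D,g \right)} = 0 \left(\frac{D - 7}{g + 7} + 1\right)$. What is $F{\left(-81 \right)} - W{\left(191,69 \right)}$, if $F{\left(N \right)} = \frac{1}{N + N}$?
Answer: $- \frac{1}{162} \approx -0.0061728$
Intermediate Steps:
$F{\left(N \right)} = \frac{1}{2 N}$
$W{\left(D,g \right)} = 0$ ($W{\left(D,g \right)} = 0 \left(\frac{-7 + D}{7 + g} + 1\right) = 0 \left(1 + \frac{-7 + D}{7 + g}\right) = 0$)
$F{\left(-81 \right)} - W{\left(191,69 \right)} = \frac{1}{2 \left(-81\right)} - 0 = \frac{1}{2} \left(- \frac{1}{81}\right) + 0 = - \frac{1}{162} + 0 = - \frac{1}{162}$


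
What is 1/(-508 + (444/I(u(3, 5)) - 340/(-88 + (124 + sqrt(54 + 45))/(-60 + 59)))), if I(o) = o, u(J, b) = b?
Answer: -5852170/2443823309 + 1275*sqrt(11)/9775293236 ≈ -0.0023942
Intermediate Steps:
1/(-508 + (444/I(u(3, 5)) - 340/(-88 + (124 + sqrt(54 + 45))/(-60 + 59)))) = 1/(-508 + (444/5 - 340/(-88 + (124 + sqrt(54 + 45))/(-60 + 59)))) = 1/(-508 + (444*(1/5) - 340/(-88 + (124 + sqrt(99))/(-1)))) = 1/(-508 + (444/5 - 340/(-88 + (124 + 3*sqrt(11))*(-1)))) = 1/(-508 + (444/5 - 340/(-88 + (-124 - 3*sqrt(11))))) = 1/(-508 + (444/5 - 340/(-212 - 3*sqrt(11)))) = 1/(-2096/5 - 340/(-212 - 3*sqrt(11)))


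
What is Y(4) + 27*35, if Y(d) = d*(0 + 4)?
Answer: 961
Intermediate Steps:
Y(d) = 4*d (Y(d) = d*4 = 4*d)
Y(4) + 27*35 = 4*4 + 27*35 = 16 + 945 = 961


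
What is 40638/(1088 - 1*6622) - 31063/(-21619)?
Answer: -353325140/59819773 ≈ -5.9065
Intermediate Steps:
40638/(1088 - 1*6622) - 31063/(-21619) = 40638/(1088 - 6622) - 31063*(-1/21619) = 40638/(-5534) + 31063/21619 = 40638*(-1/5534) + 31063/21619 = -20319/2767 + 31063/21619 = -353325140/59819773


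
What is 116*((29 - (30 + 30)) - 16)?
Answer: -5452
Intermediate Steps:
116*((29 - (30 + 30)) - 16) = 116*((29 - 1*60) - 16) = 116*((29 - 60) - 16) = 116*(-31 - 16) = 116*(-47) = -5452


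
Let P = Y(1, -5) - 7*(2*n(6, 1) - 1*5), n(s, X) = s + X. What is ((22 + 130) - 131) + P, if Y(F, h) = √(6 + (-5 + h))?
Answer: -42 + 2*I ≈ -42.0 + 2.0*I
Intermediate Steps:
n(s, X) = X + s
Y(F, h) = √(1 + h)
P = -63 + 2*I (P = √(1 - 5) - 7*(2*(1 + 6) - 1*5) = √(-4) - 7*(2*7 - 5) = 2*I - 7*(14 - 5) = 2*I - 7*9 = 2*I - 63 = -63 + 2*I ≈ -63.0 + 2.0*I)
((22 + 130) - 131) + P = ((22 + 130) - 131) + (-63 + 2*I) = (152 - 131) + (-63 + 2*I) = 21 + (-63 + 2*I) = -42 + 2*I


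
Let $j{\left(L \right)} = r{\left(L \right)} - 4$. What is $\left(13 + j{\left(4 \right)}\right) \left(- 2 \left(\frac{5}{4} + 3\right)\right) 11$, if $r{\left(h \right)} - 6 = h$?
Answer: $- \frac{3553}{2} \approx -1776.5$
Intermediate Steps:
$r{\left(h \right)} = 6 + h$
$j{\left(L \right)} = 2 + L$ ($j{\left(L \right)} = \left(6 + L\right) - 4 = 2 + L$)
$\left(13 + j{\left(4 \right)}\right) \left(- 2 \left(\frac{5}{4} + 3\right)\right) 11 = \left(13 + \left(2 + 4\right)\right) \left(- 2 \left(\frac{5}{4} + 3\right)\right) 11 = \left(13 + 6\right) \left(- 2 \left(5 \cdot \frac{1}{4} + 3\right)\right) 11 = 19 \left(- 2 \left(\frac{5}{4} + 3\right)\right) 11 = 19 \left(\left(-2\right) \frac{17}{4}\right) 11 = 19 \left(- \frac{17}{2}\right) 11 = \left(- \frac{323}{2}\right) 11 = - \frac{3553}{2}$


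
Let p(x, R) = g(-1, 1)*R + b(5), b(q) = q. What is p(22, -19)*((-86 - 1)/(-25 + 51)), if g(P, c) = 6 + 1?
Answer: 5568/13 ≈ 428.31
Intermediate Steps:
g(P, c) = 7
p(x, R) = 5 + 7*R (p(x, R) = 7*R + 5 = 5 + 7*R)
p(22, -19)*((-86 - 1)/(-25 + 51)) = (5 + 7*(-19))*((-86 - 1)/(-25 + 51)) = (5 - 133)*(-87/26) = -(-11136)/26 = -128*(-87/26) = 5568/13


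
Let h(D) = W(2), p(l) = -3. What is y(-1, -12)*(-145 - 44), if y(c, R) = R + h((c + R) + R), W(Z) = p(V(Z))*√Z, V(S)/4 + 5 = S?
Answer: 2268 + 567*√2 ≈ 3069.9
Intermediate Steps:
V(S) = -20 + 4*S
W(Z) = -3*√Z
h(D) = -3*√2
y(c, R) = R - 3*√2
y(-1, -12)*(-145 - 44) = (-12 - 3*√2)*(-145 - 44) = (-12 - 3*√2)*(-189) = 2268 + 567*√2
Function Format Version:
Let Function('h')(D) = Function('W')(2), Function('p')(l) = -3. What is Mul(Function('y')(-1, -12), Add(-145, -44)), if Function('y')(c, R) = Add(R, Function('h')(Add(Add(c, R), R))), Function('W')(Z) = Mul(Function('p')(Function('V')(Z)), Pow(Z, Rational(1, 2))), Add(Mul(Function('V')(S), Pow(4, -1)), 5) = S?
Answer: Add(2268, Mul(567, Pow(2, Rational(1, 2)))) ≈ 3069.9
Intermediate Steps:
Function('V')(S) = Add(-20, Mul(4, S))
Function('W')(Z) = Mul(-3, Pow(Z, Rational(1, 2)))
Function('h')(D) = Mul(-3, Pow(2, Rational(1, 2)))
Function('y')(c, R) = Add(R, Mul(-3, Pow(2, Rational(1, 2))))
Mul(Function('y')(-1, -12), Add(-145, -44)) = Mul(Add(-12, Mul(-3, Pow(2, Rational(1, 2)))), Add(-145, -44)) = Mul(Add(-12, Mul(-3, Pow(2, Rational(1, 2)))), -189) = Add(2268, Mul(567, Pow(2, Rational(1, 2))))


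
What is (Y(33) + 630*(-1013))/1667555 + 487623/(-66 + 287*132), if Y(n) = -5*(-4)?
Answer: 275394017/22011726 ≈ 12.511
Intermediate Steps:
Y(n) = 20
(Y(33) + 630*(-1013))/1667555 + 487623/(-66 + 287*132) = (20 + 630*(-1013))/1667555 + 487623/(-66 + 287*132) = (20 - 638190)*(1/1667555) + 487623/(-66 + 37884) = -638170*1/1667555 + 487623/37818 = -127634/333511 + 487623*(1/37818) = -127634/333511 + 851/66 = 275394017/22011726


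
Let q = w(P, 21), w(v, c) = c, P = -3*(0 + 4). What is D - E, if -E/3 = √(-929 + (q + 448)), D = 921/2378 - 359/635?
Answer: -268867/1510030 + 6*I*√115 ≈ -0.17805 + 64.343*I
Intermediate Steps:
P = -12 (P = -3*4 = -12)
q = 21
D = -268867/1510030 (D = 921*(1/2378) - 359*1/635 = 921/2378 - 359/635 = -268867/1510030 ≈ -0.17805)
E = -6*I*√115 (E = -3*√(-929 + (21 + 448)) = -3*√(-929 + 469) = -6*I*√115 ≈ -64.343*I)
D - E = -268867/1510030 - (-6)*I*√115 = -268867/1510030 + 6*I*√115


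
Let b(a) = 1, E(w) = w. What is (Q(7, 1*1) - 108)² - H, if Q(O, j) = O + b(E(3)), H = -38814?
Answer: 48814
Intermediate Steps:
Q(O, j) = 1 + O (Q(O, j) = O + 1 = 1 + O)
(Q(7, 1*1) - 108)² - H = ((1 + 7) - 108)² - 1*(-38814) = (8 - 108)² + 38814 = (-100)² + 38814 = 10000 + 38814 = 48814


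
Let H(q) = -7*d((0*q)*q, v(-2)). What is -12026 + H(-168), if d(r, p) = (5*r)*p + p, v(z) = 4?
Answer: -12054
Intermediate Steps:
d(r, p) = p + 5*p*r (d(r, p) = 5*p*r + p = p + 5*p*r)
H(q) = -28 (H(q) = -28*(1 + 5*((0*q)*q)) = -28*(1 + 5*(0*q)) = -28*(1 + 5*0) = -28*(1 + 0) = -28)
-12026 + H(-168) = -12026 - 28 = -12054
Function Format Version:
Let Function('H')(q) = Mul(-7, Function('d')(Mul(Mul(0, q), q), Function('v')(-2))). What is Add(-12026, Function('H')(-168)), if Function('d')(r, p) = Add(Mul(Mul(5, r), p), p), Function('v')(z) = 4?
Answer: -12054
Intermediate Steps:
Function('d')(r, p) = Add(p, Mul(5, p, r)) (Function('d')(r, p) = Add(Mul(5, p, r), p) = Add(p, Mul(5, p, r)))
Function('H')(q) = -28 (Function('H')(q) = Mul(-7, Mul(4, Add(1, Mul(5, Mul(Mul(0, q), q))))) = Mul(-7, Mul(4, Add(1, Mul(5, Mul(0, q))))) = Mul(-7, Mul(4, Add(1, Mul(5, 0)))) = Mul(-7, Mul(4, Add(1, 0))) = Mul(-7, Mul(4, 1)) = Mul(-7, 4) = -28)
Add(-12026, Function('H')(-168)) = Add(-12026, -28) = -12054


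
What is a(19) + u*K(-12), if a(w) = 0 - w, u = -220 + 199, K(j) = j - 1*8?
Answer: 401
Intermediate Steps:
K(j) = -8 + j (K(j) = j - 8 = -8 + j)
u = -21
a(w) = -w
a(19) + u*K(-12) = -1*19 - 21*(-8 - 12) = -19 - 21*(-20) = -19 + 420 = 401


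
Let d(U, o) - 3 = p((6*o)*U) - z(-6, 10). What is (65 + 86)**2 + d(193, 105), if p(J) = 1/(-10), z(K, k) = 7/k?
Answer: 114016/5 ≈ 22803.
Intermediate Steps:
p(J) = -1/10
d(U, o) = 11/5 (d(U, o) = 3 + (-1/10 - 7/10) = 3 - 4/5 = 11/5)
(65 + 86)**2 + d(193, 105) = (65 + 86)**2 + 11/5 = 151**2 + 11/5 = 22801 + 11/5 = 114016/5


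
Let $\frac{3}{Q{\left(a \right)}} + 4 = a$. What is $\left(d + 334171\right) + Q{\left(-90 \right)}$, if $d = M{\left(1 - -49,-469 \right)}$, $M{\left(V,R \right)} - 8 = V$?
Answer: $\frac{31417523}{94} \approx 3.3423 \cdot 10^{5}$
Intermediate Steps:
$M{\left(V,R \right)} = 8 + V$
$Q{\left(a \right)} = \frac{3}{-4 + a}$
$d = 58$ ($d = 8 + \left(1 - -49\right) = 8 + \left(1 + 49\right) = 8 + 50 = 58$)
$\left(d + 334171\right) + Q{\left(-90 \right)} = \left(58 + 334171\right) + \frac{3}{-4 - 90} = 334229 + \frac{3}{-94} = 334229 + 3 \left(- \frac{1}{94}\right) = 334229 - \frac{3}{94} = \frac{31417523}{94}$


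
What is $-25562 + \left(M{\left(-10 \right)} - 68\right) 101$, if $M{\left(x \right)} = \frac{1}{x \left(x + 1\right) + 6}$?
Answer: $- \frac{3113179}{96} \approx -32429.0$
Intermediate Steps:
$M{\left(x \right)} = \frac{1}{6 + x \left(1 + x\right)}$ ($M{\left(x \right)} = \frac{1}{x \left(1 + x\right) + 6} = \frac{1}{6 + x \left(1 + x\right)}$)
$-25562 + \left(M{\left(-10 \right)} - 68\right) 101 = -25562 + \left(\frac{1}{6 - 10 + \left(-10\right)^{2}} - 68\right) 101 = -25562 + \left(\frac{1}{6 - 10 + 100} - 68\right) 101 = -25562 + \left(\frac{1}{96} - 68\right) 101 = -25562 - \frac{659227}{96} = - \frac{3113179}{96}$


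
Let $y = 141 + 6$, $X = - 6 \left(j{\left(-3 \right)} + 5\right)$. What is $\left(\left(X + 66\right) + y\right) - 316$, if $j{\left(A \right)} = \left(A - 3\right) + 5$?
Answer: $-127$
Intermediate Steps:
$j{\left(A \right)} = 2 + A$ ($j{\left(A \right)} = \left(-3 + A\right) + 5 = 2 + A$)
$X = -24$ ($X = - 6 \left(\left(2 - 3\right) + 5\right) = - 6 \left(-1 + 5\right) = \left(-6\right) 4 = -24$)
$y = 147$
$\left(\left(X + 66\right) + y\right) - 316 = \left(\left(-24 + 66\right) + 147\right) - 316 = \left(42 + 147\right) - 316 = 189 - 316 = -127$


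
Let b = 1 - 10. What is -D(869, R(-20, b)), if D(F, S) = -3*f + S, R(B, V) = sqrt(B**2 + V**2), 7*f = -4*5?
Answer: -60/7 - sqrt(481) ≈ -30.503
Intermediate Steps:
b = -9
f = -20/7 (f = (-4*5)/7 = (1/7)*(-20) = -20/7 ≈ -2.8571)
D(F, S) = 60/7 + S (D(F, S) = -3*(-20/7) + S = 60/7 + S)
-D(869, R(-20, b)) = -(60/7 + sqrt((-20)**2 + (-9)**2)) = -(60/7 + sqrt(400 + 81)) = -(60/7 + sqrt(481)) = -60/7 - sqrt(481)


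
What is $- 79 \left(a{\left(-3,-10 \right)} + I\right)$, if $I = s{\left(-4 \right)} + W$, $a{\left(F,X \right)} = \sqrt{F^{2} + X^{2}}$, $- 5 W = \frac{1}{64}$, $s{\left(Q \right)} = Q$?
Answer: $\frac{101199}{320} - 79 \sqrt{109} \approx -508.54$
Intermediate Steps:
$W = - \frac{1}{320}$ ($W = - \frac{1}{5 \cdot 64} = \left(- \frac{1}{5}\right) \frac{1}{64} = - \frac{1}{320} \approx -0.003125$)
$I = - \frac{1281}{320}$ ($I = -4 - \frac{1}{320} = - \frac{1281}{320} \approx -4.0031$)
$- 79 \left(a{\left(-3,-10 \right)} + I\right) = - 79 \left(\sqrt{\left(-3\right)^{2} + \left(-10\right)^{2}} - \frac{1281}{320}\right) = - 79 \left(\sqrt{9 + 100} - \frac{1281}{320}\right) = - 79 \left(\sqrt{109} - \frac{1281}{320}\right) = - 79 \left(- \frac{1281}{320} + \sqrt{109}\right) = \frac{101199}{320} - 79 \sqrt{109}$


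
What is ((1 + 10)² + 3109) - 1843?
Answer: 1387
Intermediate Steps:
((1 + 10)² + 3109) - 1843 = (11² + 3109) - 1843 = (121 + 3109) - 1843 = 3230 - 1843 = 1387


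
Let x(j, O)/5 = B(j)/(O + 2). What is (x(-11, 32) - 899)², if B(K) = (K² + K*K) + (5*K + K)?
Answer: 220314649/289 ≈ 7.6233e+5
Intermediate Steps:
B(K) = 2*K² + 6*K (B(K) = (K² + K²) + 6*K = 2*K² + 6*K)
x(j, O) = 10*j*(3 + j)/(2 + O) (x(j, O) = 5*((2*j*(3 + j))/(O + 2)) = 5*((2*j*(3 + j))/(2 + O)) = 5*(2*j*(3 + j)/(2 + O)) = 10*j*(3 + j)/(2 + O))
(x(-11, 32) - 899)² = (10*(-11)*(3 - 11)/(2 + 32) - 899)² = (10*(-11)*(-8)/34 - 899)² = (10*(-11)*(1/34)*(-8) - 899)² = (440/17 - 899)² = (-14843/17)² = 220314649/289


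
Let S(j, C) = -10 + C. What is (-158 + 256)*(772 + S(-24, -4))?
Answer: 74284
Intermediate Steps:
(-158 + 256)*(772 + S(-24, -4)) = (-158 + 256)*(772 + (-10 - 4)) = 98*(772 - 14) = 98*758 = 74284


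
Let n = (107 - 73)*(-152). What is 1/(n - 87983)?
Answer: -1/93151 ≈ -1.0735e-5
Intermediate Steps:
n = -5168 (n = 34*(-152) = -5168)
1/(n - 87983) = 1/(-5168 - 87983) = 1/(-93151) = -1/93151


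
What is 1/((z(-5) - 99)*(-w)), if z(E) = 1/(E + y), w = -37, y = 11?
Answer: -6/21941 ≈ -0.00027346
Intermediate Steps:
z(E) = 1/(11 + E) (z(E) = 1/(E + 11) = 1/(11 + E))
1/((z(-5) - 99)*(-w)) = 1/((1/(11 - 5) - 99)*(-1*(-37))) = 1/((1/6 - 99)*37) = 1/(-593/6*37) = 1/(-21941/6) = -6/21941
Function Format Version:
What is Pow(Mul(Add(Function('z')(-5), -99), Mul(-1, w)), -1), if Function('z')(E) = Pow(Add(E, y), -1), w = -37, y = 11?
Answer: Rational(-6, 21941) ≈ -0.00027346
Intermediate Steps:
Function('z')(E) = Pow(Add(11, E), -1) (Function('z')(E) = Pow(Add(E, 11), -1) = Pow(Add(11, E), -1))
Pow(Mul(Add(Function('z')(-5), -99), Mul(-1, w)), -1) = Pow(Mul(Add(Pow(Add(11, -5), -1), -99), Mul(-1, -37)), -1) = Pow(Mul(Add(Pow(6, -1), -99), 37), -1) = Pow(Mul(Add(Rational(1, 6), -99), 37), -1) = Pow(Mul(Rational(-593, 6), 37), -1) = Pow(Rational(-21941, 6), -1) = Rational(-6, 21941)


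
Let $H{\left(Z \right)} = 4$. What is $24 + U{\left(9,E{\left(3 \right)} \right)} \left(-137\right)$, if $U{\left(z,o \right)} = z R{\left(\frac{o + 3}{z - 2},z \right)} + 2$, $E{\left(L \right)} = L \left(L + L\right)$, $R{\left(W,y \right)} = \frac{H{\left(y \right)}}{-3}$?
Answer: $1394$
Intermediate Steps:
$R{\left(W,y \right)} = - \frac{4}{3}$ ($R{\left(W,y \right)} = \frac{4}{-3} = 4 \left(- \frac{1}{3}\right) = - \frac{4}{3}$)
$E{\left(L \right)} = 2 L^{2}$ ($E{\left(L \right)} = L 2 L = 2 L^{2}$)
$U{\left(z,o \right)} = 2 - \frac{4 z}{3}$ ($U{\left(z,o \right)} = z \left(- \frac{4}{3}\right) + 2 = - \frac{4 z}{3} + 2 = 2 - \frac{4 z}{3}$)
$24 + U{\left(9,E{\left(3 \right)} \right)} \left(-137\right) = 24 + \left(2 - 12\right) \left(-137\right) = 24 - -1370 = 24 + 1370 = 1394$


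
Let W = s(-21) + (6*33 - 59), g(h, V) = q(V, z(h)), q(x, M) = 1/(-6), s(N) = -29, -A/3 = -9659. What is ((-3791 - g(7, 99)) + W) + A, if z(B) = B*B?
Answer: 151777/6 ≈ 25296.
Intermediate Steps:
A = 28977 (A = -3*(-9659) = 28977)
z(B) = B²
q(x, M) = -⅙
g(h, V) = -⅙
W = 110 (W = -29 + (6*33 - 59) = -29 + (198 - 59) = -29 + 139 = 110)
((-3791 - g(7, 99)) + W) + A = ((-3791 - 1*(-⅙)) + 110) + 28977 = ((-3791 + ⅙) + 110) + 28977 = (-22745/6 + 110) + 28977 = -22085/6 + 28977 = 151777/6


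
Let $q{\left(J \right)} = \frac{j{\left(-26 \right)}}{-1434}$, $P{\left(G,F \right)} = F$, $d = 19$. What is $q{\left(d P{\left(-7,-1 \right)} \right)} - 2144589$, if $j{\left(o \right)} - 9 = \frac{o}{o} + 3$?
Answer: $- \frac{3075340639}{1434} \approx -2.1446 \cdot 10^{6}$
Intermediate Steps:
$j{\left(o \right)} = 13$ ($j{\left(o \right)} = 9 + \left(\frac{o}{o} + 3\right) = 9 + \left(1 + 3\right) = 9 + 4 = 13$)
$q{\left(J \right)} = - \frac{13}{1434}$ ($q{\left(J \right)} = \frac{13}{-1434} = 13 \left(- \frac{1}{1434}\right) = - \frac{13}{1434}$)
$q{\left(d P{\left(-7,-1 \right)} \right)} - 2144589 = - \frac{13}{1434} - 2144589 = - \frac{3075340639}{1434}$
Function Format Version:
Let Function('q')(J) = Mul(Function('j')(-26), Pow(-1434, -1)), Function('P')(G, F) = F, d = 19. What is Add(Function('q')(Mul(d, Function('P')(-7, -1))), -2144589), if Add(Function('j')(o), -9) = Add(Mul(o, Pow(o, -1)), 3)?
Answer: Rational(-3075340639, 1434) ≈ -2.1446e+6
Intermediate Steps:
Function('j')(o) = 13 (Function('j')(o) = Add(9, Add(Mul(o, Pow(o, -1)), 3)) = Add(9, Add(1, 3)) = Add(9, 4) = 13)
Function('q')(J) = Rational(-13, 1434) (Function('q')(J) = Mul(13, Pow(-1434, -1)) = Mul(13, Rational(-1, 1434)) = Rational(-13, 1434))
Add(Function('q')(Mul(d, Function('P')(-7, -1))), -2144589) = Add(Rational(-13, 1434), -2144589) = Rational(-3075340639, 1434)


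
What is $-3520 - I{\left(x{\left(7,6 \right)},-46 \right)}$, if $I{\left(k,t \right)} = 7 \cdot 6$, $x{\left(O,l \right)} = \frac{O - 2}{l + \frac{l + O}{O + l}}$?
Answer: $-3562$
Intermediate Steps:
$x{\left(O,l \right)} = \frac{-2 + O}{1 + l}$ ($x{\left(O,l \right)} = \frac{-2 + O}{l + \frac{O + l}{O + l}} = \frac{-2 + O}{l + 1} = \frac{-2 + O}{1 + l}$)
$I{\left(k,t \right)} = 42$
$-3520 - I{\left(x{\left(7,6 \right)},-46 \right)} = -3520 - 42 = -3562$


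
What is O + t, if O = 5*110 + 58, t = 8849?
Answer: 9457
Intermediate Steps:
O = 608 (O = 550 + 58 = 608)
O + t = 608 + 8849 = 9457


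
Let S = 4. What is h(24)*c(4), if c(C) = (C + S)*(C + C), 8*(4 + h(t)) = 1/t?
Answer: -767/3 ≈ -255.67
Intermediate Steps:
h(t) = -4 + 1/(8*t)
c(C) = 2*C*(4 + C) (c(C) = (C + 4)*(C + C) = (4 + C)*(2*C) = 2*C*(4 + C))
h(24)*c(4) = (-4 + (⅛)/24)*(2*4*(4 + 4)) = (-4 + (⅛)*(1/24))*(2*4*8) = (-4 + 1/192)*64 = -767/192*64 = -767/3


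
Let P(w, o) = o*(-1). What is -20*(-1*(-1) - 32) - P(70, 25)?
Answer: 645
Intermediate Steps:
P(w, o) = -o
-20*(-1*(-1) - 32) - P(70, 25) = -20*(-1*(-1) - 32) - (-1)*25 = -20*(1 - 32) - 1*(-25) = -20*(-31) + 25 = 620 + 25 = 645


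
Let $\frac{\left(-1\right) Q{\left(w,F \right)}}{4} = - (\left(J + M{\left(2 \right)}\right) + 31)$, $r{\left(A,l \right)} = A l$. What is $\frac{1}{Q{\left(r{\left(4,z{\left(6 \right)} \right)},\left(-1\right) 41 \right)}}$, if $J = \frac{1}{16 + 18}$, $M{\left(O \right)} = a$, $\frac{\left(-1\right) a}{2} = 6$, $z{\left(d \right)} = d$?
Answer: $\frac{17}{1294} \approx 0.013138$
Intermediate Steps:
$a = -12$ ($a = \left(-2\right) 6 = -12$)
$M{\left(O \right)} = -12$
$J = \frac{1}{34} \approx 0.029412$
$Q{\left(w,F \right)} = \frac{1294}{17}$ ($Q{\left(w,F \right)} = - 4 \left(- (\left(\frac{1}{34} - 12\right) + 31)\right) = - 4 \left(- (- \frac{407}{34} + 31)\right) = - 4 \left(\left(-1\right) \frac{647}{34}\right) = \left(-4\right) \left(- \frac{647}{34}\right) = \frac{1294}{17}$)
$\frac{1}{Q{\left(r{\left(4,z{\left(6 \right)} \right)},\left(-1\right) 41 \right)}} = \frac{1}{\frac{1294}{17}} = \frac{17}{1294}$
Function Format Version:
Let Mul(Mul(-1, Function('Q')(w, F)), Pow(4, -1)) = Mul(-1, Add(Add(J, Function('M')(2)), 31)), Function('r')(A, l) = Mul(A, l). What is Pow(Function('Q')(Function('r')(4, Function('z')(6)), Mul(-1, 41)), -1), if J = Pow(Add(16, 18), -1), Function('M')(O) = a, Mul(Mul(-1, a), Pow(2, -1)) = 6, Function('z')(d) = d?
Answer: Rational(17, 1294) ≈ 0.013138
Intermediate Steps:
a = -12 (a = Mul(-2, 6) = -12)
Function('M')(O) = -12
J = Rational(1, 34) (J = Pow(34, -1) = Rational(1, 34) ≈ 0.029412)
Function('Q')(w, F) = Rational(1294, 17) (Function('Q')(w, F) = Mul(-4, Mul(-1, Add(Add(Rational(1, 34), -12), 31))) = Mul(-4, Mul(-1, Add(Rational(-407, 34), 31))) = Mul(-4, Mul(-1, Rational(647, 34))) = Mul(-4, Rational(-647, 34)) = Rational(1294, 17))
Pow(Function('Q')(Function('r')(4, Function('z')(6)), Mul(-1, 41)), -1) = Pow(Rational(1294, 17), -1) = Rational(17, 1294)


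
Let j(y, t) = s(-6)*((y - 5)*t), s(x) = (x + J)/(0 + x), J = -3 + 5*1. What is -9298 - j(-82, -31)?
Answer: -11096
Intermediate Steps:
J = 2 (J = -3 + 5 = 2)
s(x) = (2 + x)/x (s(x) = (x + 2)/(0 + x) = (2 + x)/x)
j(y, t) = 2*t*(-5 + y)/3 (j(y, t) = ((2 - 6)/(-6))*((y - 5)*t) = (-⅙*(-4))*((-5 + y)*t) = 2*(t*(-5 + y))/3 = 2*t*(-5 + y)/3)
-9298 - j(-82, -31) = -9298 - 2*(-31)*(-5 - 82)/3 = -9298 - 2*(-31)*(-87)/3 = -9298 - 1*1798 = -9298 - 1798 = -11096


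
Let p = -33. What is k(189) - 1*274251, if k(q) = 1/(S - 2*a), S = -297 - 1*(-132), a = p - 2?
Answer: -26053846/95 ≈ -2.7425e+5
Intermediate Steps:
a = -35 (a = -33 - 2 = -35)
S = -165 (S = -297 + 132 = -165)
k(q) = -1/95 (k(q) = 1/(-165 - 2*(-35)) = 1/(-165 + 70) = 1/(-95) = -1/95)
k(189) - 1*274251 = -1/95 - 1*274251 = -1/95 - 274251 = -26053846/95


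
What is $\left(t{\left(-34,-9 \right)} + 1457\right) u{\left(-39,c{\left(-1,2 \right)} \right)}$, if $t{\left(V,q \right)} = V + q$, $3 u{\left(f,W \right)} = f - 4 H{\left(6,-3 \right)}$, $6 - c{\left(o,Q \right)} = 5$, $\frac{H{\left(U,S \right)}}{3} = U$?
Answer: $-52318$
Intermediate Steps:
$H{\left(U,S \right)} = 3 U$
$c{\left(o,Q \right)} = 1$ ($c{\left(o,Q \right)} = 6 - 5 = 1$)
$u{\left(f,W \right)} = -24 + \frac{f}{3}$ ($u{\left(f,W \right)} = \frac{f - 4 \cdot 3 \cdot 6}{3} = \frac{f - 72}{3} = \frac{-72 + f}{3} = -24 + \frac{f}{3}$)
$\left(t{\left(-34,-9 \right)} + 1457\right) u{\left(-39,c{\left(-1,2 \right)} \right)} = \left(\left(-34 - 9\right) + 1457\right) \left(-24 + \frac{1}{3} \left(-39\right)\right) = \left(-43 + 1457\right) \left(-24 - 13\right) = 1414 \left(-37\right) = -52318$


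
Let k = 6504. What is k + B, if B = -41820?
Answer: -35316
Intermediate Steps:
k + B = 6504 - 41820 = -35316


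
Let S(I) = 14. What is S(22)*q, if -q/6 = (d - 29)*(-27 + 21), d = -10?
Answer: -19656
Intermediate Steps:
q = -1404 (q = -6*(-10 - 29)*(-27 + 21) = -(-234)*(-6) = -6*234 = -1404)
S(22)*q = 14*(-1404) = -19656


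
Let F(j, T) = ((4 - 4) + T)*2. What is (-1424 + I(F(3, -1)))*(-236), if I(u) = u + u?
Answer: 337008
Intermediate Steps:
F(j, T) = 2*T (F(j, T) = (0 + T)*2 = T*2 = 2*T)
I(u) = 2*u
(-1424 + I(F(3, -1)))*(-236) = (-1424 + 2*(2*(-1)))*(-236) = (-1424 + 2*(-2))*(-236) = (-1424 - 4)*(-236) = -1428*(-236) = 337008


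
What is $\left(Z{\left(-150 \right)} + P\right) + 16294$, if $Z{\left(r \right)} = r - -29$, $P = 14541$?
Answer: $30714$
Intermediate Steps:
$Z{\left(r \right)} = 29 + r$ ($Z{\left(r \right)} = r + 29 = 29 + r$)
$\left(Z{\left(-150 \right)} + P\right) + 16294 = \left(\left(29 - 150\right) + 14541\right) + 16294 = \left(-121 + 14541\right) + 16294 = 14420 + 16294 = 30714$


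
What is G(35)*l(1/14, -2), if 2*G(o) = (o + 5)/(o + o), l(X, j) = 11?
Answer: 22/7 ≈ 3.1429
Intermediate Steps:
G(o) = (5 + o)/(4*o) (G(o) = ((o + 5)/(o + o))/2 = ((5 + o)/((2*o)))/2 = ((5 + o)*(1/(2*o)))/2 = ((5 + o)/(2*o))/2 = (5 + o)/(4*o))
G(35)*l(1/14, -2) = ((¼)*(5 + 35)/35)*11 = ((¼)*(1/35)*40)*11 = (2/7)*11 = 22/7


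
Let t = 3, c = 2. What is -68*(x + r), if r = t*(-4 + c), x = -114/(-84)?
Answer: 2210/7 ≈ 315.71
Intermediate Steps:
x = 19/14 (x = -114*(-1/84) = 19/14 ≈ 1.3571)
r = -6 (r = 3*(-4 + 2) = 3*(-2) = -6)
-68*(x + r) = -68*(19/14 - 6) = -68*(-65/14) = 2210/7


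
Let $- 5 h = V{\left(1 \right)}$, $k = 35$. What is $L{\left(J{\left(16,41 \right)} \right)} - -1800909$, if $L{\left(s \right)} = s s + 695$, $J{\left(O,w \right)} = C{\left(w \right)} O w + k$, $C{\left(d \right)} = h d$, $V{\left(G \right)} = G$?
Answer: $\frac{759051941}{25} \approx 3.0362 \cdot 10^{7}$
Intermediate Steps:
$h = - \frac{1}{5}$ ($h = \left(- \frac{1}{5}\right) 1 = - \frac{1}{5} \approx -0.2$)
$C{\left(d \right)} = - \frac{d}{5}$
$J{\left(O,w \right)} = 35 - \frac{O w^{2}}{5}$ ($J{\left(O,w \right)} = - \frac{w}{5} O w + 35 = - \frac{O w}{5} w + 35 = - \frac{O w^{2}}{5} + 35 = 35 - \frac{O w^{2}}{5}$)
$L{\left(s \right)} = 695 + s^{2}$ ($L{\left(s \right)} = s^{2} + 695 = 695 + s^{2}$)
$L{\left(J{\left(16,41 \right)} \right)} - -1800909 = \left(695 + \left(35 - \frac{16 \cdot 41^{2}}{5}\right)^{2}\right) - -1800909 = \left(695 + \left(35 - \frac{16}{5} \cdot 1681\right)^{2}\right) + 1800909 = \left(695 + \left(35 - \frac{26896}{5}\right)^{2}\right) + 1800909 = \left(695 + \left(- \frac{26721}{5}\right)^{2}\right) + 1800909 = \left(695 + \frac{714011841}{25}\right) + 1800909 = \frac{714029216}{25} + 1800909 = \frac{759051941}{25}$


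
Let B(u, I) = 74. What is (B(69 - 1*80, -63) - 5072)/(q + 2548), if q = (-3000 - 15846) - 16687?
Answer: 1666/10995 ≈ 0.15152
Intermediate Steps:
q = -35533 (q = -18846 - 16687 = -35533)
(B(69 - 1*80, -63) - 5072)/(q + 2548) = (74 - 5072)/(-35533 + 2548) = -4998/(-32985) = -4998*(-1/32985) = 1666/10995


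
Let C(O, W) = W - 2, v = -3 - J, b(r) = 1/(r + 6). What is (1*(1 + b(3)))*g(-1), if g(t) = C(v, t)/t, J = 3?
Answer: 10/3 ≈ 3.3333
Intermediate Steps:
b(r) = 1/(6 + r)
v = -6 (v = -3 - 1*3 = -3 - 3 = -6)
C(O, W) = -2 + W
g(t) = (-2 + t)/t
(1*(1 + b(3)))*g(-1) = (1*(1 + 1/(6 + 3)))*((-2 - 1)/(-1)) = (1*(1 + 1/9))*(-1*(-3)) = (1*(1 + 1/9))*3 = (1*(10/9))*3 = (10/9)*3 = 10/3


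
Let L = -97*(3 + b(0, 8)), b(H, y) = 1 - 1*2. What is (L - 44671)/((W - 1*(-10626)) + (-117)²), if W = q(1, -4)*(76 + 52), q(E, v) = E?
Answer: -44865/24443 ≈ -1.8355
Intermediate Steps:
b(H, y) = -1 (b(H, y) = 1 - 2 = -1)
W = 128 (W = 1*(76 + 52) = 1*128 = 128)
L = -194 (L = -97*(3 - 1) = -97*2 = -194)
(L - 44671)/((W - 1*(-10626)) + (-117)²) = (-194 - 44671)/((128 - 1*(-10626)) + (-117)²) = -44865/((128 + 10626) + 13689) = -44865/(10754 + 13689) = -44865/24443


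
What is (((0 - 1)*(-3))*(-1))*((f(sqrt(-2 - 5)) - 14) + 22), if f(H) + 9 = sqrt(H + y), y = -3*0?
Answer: 3 - 3*7**(1/4)*sqrt(I) ≈ -0.45049 - 3.4505*I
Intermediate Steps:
y = 0
f(H) = -9 + sqrt(H) (f(H) = -9 + sqrt(H + 0) = -9 + sqrt(H))
(((0 - 1)*(-3))*(-1))*((f(sqrt(-2 - 5)) - 14) + 22) = (((0 - 1)*(-3))*(-1))*(((-9 + sqrt(sqrt(-2 - 5))) - 14) + 22) = (-1*(-3)*(-1))*(((-9 + sqrt(sqrt(-7))) - 14) + 22) = (3*(-1))*(((-9 + sqrt(I*sqrt(7))) - 14) + 22) = -3*(((-9 + 7**(1/4)*sqrt(I)) - 14) + 22) = -3*((-23 + 7**(1/4)*sqrt(I)) + 22) = -3*(-1 + 7**(1/4)*sqrt(I)) = 3 - 3*7**(1/4)*sqrt(I)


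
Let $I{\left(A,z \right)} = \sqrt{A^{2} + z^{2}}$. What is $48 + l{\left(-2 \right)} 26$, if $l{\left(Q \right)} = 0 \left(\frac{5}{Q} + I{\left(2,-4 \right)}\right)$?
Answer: $48$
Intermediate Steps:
$l{\left(Q \right)} = 0$ ($l{\left(Q \right)} = 0 \left(\frac{5}{Q} + \sqrt{2^{2} + \left(-4\right)^{2}}\right) = 0 \left(\frac{5}{Q} + \sqrt{4 + 16}\right) = 0 \left(\frac{5}{Q} + \sqrt{20}\right) = 0 \left(\frac{5}{Q} + 2 \sqrt{5}\right) = 0 \left(2 \sqrt{5} + \frac{5}{Q}\right) = 0$)
$48 + l{\left(-2 \right)} 26 = 48 + 0 \cdot 26 = 48 + 0 = 48$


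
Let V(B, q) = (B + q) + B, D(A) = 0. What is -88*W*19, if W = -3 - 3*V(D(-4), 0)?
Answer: 5016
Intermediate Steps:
V(B, q) = q + 2*B
W = -3 (W = -3 - 3*(0 + 2*0) = -3 - 3*(0 + 0) = -3 - 3*0 = -3 + 0 = -3)
-88*W*19 = -88*(-3)*19 = 264*19 = 5016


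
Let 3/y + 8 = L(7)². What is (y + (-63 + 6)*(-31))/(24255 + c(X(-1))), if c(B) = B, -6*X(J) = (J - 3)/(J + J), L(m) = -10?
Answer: 487701/6694288 ≈ 0.072853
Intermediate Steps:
X(J) = -(-3 + J)/(12*J) (X(J) = -(J - 3)/(6*(J + J)) = -(-3 + J)/(6*(2*J)) = -(-3 + J)*1/(2*J)/6 = -(-3 + J)/(12*J))
y = 3/92 (y = 3/(-8 + (-10)²) = 3/(-8 + 100) = 3/92 ≈ 0.032609)
(y + (-63 + 6)*(-31))/(24255 + c(X(-1))) = (3/92 + (-63 + 6)*(-31))/(24255 + (1/12)*(3 - 1*(-1))/(-1)) = (3/92 - 57*(-31))/(24255 + (1/12)*(-1)*(3 + 1)) = (3/92 + 1767)/(24255 + (1/12)*(-1)*4) = 162567/(92*(24255 - ⅓)) = 162567/(92*(72764/3)) = (162567/92)*(3/72764) = 487701/6694288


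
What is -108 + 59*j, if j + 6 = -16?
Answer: -1406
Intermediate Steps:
j = -22 (j = -6 - 16 = -22)
-108 + 59*j = -108 + 59*(-22) = -108 - 1298 = -1406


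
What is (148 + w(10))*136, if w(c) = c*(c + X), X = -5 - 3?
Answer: 22848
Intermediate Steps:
X = -8
w(c) = c*(-8 + c) (w(c) = c*(c - 8) = c*(-8 + c))
(148 + w(10))*136 = (148 + 10*(-8 + 10))*136 = (148 + 10*2)*136 = (148 + 20)*136 = 168*136 = 22848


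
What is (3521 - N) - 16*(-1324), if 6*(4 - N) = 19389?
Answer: 55865/2 ≈ 27933.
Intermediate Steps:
N = -6455/2 (N = 4 - ⅙*19389 = 4 - 6463/2 = -6455/2 ≈ -3227.5)
(3521 - N) - 16*(-1324) = (3521 - 1*(-6455/2)) - 16*(-1324) = (3521 + 6455/2) + 21184 = 13497/2 + 21184 = 55865/2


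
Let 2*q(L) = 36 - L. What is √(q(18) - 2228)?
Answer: I*√2219 ≈ 47.106*I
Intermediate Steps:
q(L) = 18 - L/2 (q(L) = (36 - L)/2 = 18 - L/2)
√(q(18) - 2228) = √((18 - ½*18) - 2228) = √((18 - 9) - 2228) = √(9 - 2228) = √(-2219) = I*√2219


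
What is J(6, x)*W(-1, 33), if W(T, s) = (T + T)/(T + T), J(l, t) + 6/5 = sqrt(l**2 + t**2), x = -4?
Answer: -6/5 + 2*sqrt(13) ≈ 6.0111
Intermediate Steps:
J(l, t) = -6/5 + sqrt(l**2 + t**2)
W(T, s) = 1 (W(T, s) = (2*T)/((2*T)) = (2*T)*(1/(2*T)) = 1)
J(6, x)*W(-1, 33) = (-6/5 + sqrt(6**2 + (-4)**2))*1 = (-6/5 + sqrt(36 + 16))*1 = (-6/5 + sqrt(52))*1 = (-6/5 + 2*sqrt(13))*1 = -6/5 + 2*sqrt(13)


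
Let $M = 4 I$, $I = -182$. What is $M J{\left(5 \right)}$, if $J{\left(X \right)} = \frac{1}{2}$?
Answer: $-364$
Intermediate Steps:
$J{\left(X \right)} = \frac{1}{2}$
$M = -728$ ($M = 4 \left(-182\right) = -728$)
$M J{\left(5 \right)} = \left(-728\right) \frac{1}{2} = -364$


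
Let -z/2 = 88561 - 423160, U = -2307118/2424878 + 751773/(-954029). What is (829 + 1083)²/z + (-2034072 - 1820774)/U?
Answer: 745974909367872885929875/336607872763431621 ≈ 2.2162e+6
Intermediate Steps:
U = -2012007643558/1156701966731 (U = -2307118*1/2424878 + 751773*(-1/954029) = -1153559/1212439 - 751773/954029 = -2012007643558/1156701966731 ≈ -1.7394)
z = 669198 (z = -2*(88561 - 423160) = -2*(-334599) = 669198)
(829 + 1083)²/z + (-2034072 - 1820774)/U = (829 + 1083)²/669198 + (-2034072 - 1820774)/(-2012007643558/1156701966731) = 1912²*(1/669198) - 3854846*(-1156701966731/2012007643558) = 3655744*(1/669198) + 2229453974822564213/1006003821779 = 1827872/334599 + 2229453974822564213/1006003821779 = 745974909367872885929875/336607872763431621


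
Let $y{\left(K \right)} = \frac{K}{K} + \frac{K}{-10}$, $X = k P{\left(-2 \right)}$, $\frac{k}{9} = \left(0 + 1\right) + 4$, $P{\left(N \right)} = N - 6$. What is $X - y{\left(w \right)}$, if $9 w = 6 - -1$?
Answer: $- \frac{32483}{90} \approx -360.92$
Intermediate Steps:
$P{\left(N \right)} = -6 + N$ ($P{\left(N \right)} = N - 6 = -6 + N$)
$k = 45$ ($k = 9 \left(\left(0 + 1\right) + 4\right) = 9 \left(1 + 4\right) = 9 \cdot 5 = 45$)
$X = -360$ ($X = 45 \left(-6 - 2\right) = 45 \left(-8\right) = -360$)
$w = \frac{7}{9}$ ($w = \frac{6 - -1}{9} = \frac{6 + 1}{9} = \frac{1}{9} \cdot 7 = \frac{7}{9} \approx 0.77778$)
$y{\left(K \right)} = 1 - \frac{K}{10}$ ($y{\left(K \right)} = 1 + K \left(- \frac{1}{10}\right) = 1 - \frac{K}{10}$)
$X - y{\left(w \right)} = -360 - \left(1 - \frac{7}{90}\right) = -360 - \frac{83}{90} = - \frac{32483}{90}$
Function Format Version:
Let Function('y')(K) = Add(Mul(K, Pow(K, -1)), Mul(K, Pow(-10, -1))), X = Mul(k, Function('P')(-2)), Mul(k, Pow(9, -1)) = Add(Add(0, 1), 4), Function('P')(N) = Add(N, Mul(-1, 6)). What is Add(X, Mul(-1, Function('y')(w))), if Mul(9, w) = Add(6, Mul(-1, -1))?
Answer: Rational(-32483, 90) ≈ -360.92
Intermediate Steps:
Function('P')(N) = Add(-6, N) (Function('P')(N) = Add(N, -6) = Add(-6, N))
k = 45 (k = Mul(9, Add(Add(0, 1), 4)) = Mul(9, Add(1, 4)) = Mul(9, 5) = 45)
X = -360 (X = Mul(45, Add(-6, -2)) = Mul(45, -8) = -360)
w = Rational(7, 9) (w = Mul(Rational(1, 9), Add(6, Mul(-1, -1))) = Mul(Rational(1, 9), Add(6, 1)) = Mul(Rational(1, 9), 7) = Rational(7, 9) ≈ 0.77778)
Function('y')(K) = Add(1, Mul(Rational(-1, 10), K)) (Function('y')(K) = Add(1, Mul(K, Rational(-1, 10))) = Add(1, Mul(Rational(-1, 10), K)))
Add(X, Mul(-1, Function('y')(w))) = Add(-360, Mul(-1, Add(1, Mul(Rational(-1, 10), Rational(7, 9))))) = Add(-360, Mul(-1, Add(1, Rational(-7, 90)))) = Add(-360, Mul(-1, Rational(83, 90))) = Add(-360, Rational(-83, 90)) = Rational(-32483, 90)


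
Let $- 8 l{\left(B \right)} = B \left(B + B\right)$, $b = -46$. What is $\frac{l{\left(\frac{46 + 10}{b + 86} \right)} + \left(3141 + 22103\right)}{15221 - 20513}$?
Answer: $- \frac{2524351}{529200} \approx -4.7701$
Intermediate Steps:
$l{\left(B \right)} = - \frac{B^{2}}{4}$ ($l{\left(B \right)} = - \frac{B \left(B + B\right)}{8} = - \frac{B 2 B}{8} = - \frac{2 B^{2}}{8} = - \frac{B^{2}}{4}$)
$\frac{l{\left(\frac{46 + 10}{b + 86} \right)} + \left(3141 + 22103\right)}{15221 - 20513} = \frac{- \frac{\left(\frac{46 + 10}{-46 + 86}\right)^{2}}{4} + \left(3141 + 22103\right)}{15221 - 20513} = \frac{- \frac{\left(\frac{56}{40}\right)^{2}}{4} + 25244}{15221 - 20513} = \frac{- \frac{\left(56 \cdot \frac{1}{40}\right)^{2}}{4} + 25244}{-5292} = \left(- \frac{\left(\frac{7}{5}\right)^{2}}{4} + 25244\right) \left(- \frac{1}{5292}\right) = \left(\left(- \frac{1}{4}\right) \frac{49}{25} + 25244\right) \left(- \frac{1}{5292}\right) = \left(- \frac{49}{100} + 25244\right) \left(- \frac{1}{5292}\right) = \frac{2524351}{100} \left(- \frac{1}{5292}\right) = - \frac{2524351}{529200}$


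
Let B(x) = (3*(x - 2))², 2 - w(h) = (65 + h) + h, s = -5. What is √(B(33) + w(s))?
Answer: 2*√2149 ≈ 92.715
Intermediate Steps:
w(h) = -63 - 2*h (w(h) = 2 - ((65 + h) + h) = 2 - (65 + 2*h) = 2 + (-65 - 2*h) = -63 - 2*h)
B(x) = (-6 + 3*x)² (B(x) = (3*(-2 + x))² = (-6 + 3*x)²)
√(B(33) + w(s)) = √(9*(-2 + 33)² + (-63 - 2*(-5))) = √(9*31² + (-63 + 10)) = √(9*961 - 53) = √(8649 - 53) = √8596 = 2*√2149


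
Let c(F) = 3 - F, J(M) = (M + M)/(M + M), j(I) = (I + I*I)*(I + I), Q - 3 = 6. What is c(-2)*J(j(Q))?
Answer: 5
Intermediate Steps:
Q = 9 (Q = 3 + 6 = 9)
j(I) = 2*I*(I + I²) (j(I) = (I + I²)*(2*I) = 2*I*(I + I²))
J(M) = 1 (J(M) = (2*M)/((2*M)) = (2*M)*(1/(2*M)) = 1)
c(-2)*J(j(Q)) = (3 - 1*(-2))*1 = (3 + 2)*1 = 5*1 = 5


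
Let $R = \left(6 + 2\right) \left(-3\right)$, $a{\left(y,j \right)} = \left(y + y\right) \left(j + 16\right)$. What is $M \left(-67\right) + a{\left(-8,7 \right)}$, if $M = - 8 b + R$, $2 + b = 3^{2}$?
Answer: $4992$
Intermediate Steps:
$a{\left(y,j \right)} = 2 y \left(16 + j\right)$
$b = 7$ ($b = -2 + 3^{2} = -2 + 9 = 7$)
$R = -24$ ($R = 8 \left(-3\right) = -24$)
$M = -80$ ($M = \left(-8\right) 7 - 24 = -56 - 24 = -80$)
$M \left(-67\right) + a{\left(-8,7 \right)} = \left(-80\right) \left(-67\right) + 2 \left(-8\right) \left(16 + 7\right) = 5360 + 2 \left(-8\right) 23 = 5360 - 368 = 4992$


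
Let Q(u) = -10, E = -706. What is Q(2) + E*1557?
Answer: -1099252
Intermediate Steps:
Q(2) + E*1557 = -10 - 706*1557 = -10 - 1099242 = -1099252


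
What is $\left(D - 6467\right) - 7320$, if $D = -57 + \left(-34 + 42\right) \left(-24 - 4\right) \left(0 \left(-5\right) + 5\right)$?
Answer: $-14964$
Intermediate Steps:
$D = -1177$ ($D = -57 + 8 \left(-28\right) \left(0 + 5\right) = -57 - 1120 = -1177$)
$\left(D - 6467\right) - 7320 = \left(-1177 - 6467\right) - 7320 = -7644 - 7320 = -14964$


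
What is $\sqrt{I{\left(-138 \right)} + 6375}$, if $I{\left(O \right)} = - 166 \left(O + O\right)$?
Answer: $3 \sqrt{5799} \approx 228.45$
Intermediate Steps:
$I{\left(O \right)} = - 332 O$ ($I{\left(O \right)} = - 166 \cdot 2 O = - 332 O$)
$\sqrt{I{\left(-138 \right)} + 6375} = \sqrt{\left(-332\right) \left(-138\right) + 6375} = \sqrt{45816 + 6375} = \sqrt{52191} = 3 \sqrt{5799}$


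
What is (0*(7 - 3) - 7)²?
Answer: 49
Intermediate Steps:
(0*(7 - 3) - 7)² = (0*4 - 7)² = (0 - 7)² = (-7)² = 49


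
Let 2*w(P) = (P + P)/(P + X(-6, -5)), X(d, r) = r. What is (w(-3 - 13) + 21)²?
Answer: 208849/441 ≈ 473.58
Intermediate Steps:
w(P) = P/(-5 + P) (w(P) = ((P + P)/(P - 5))/2 = ((2*P)/(-5 + P))/2 = (2*P/(-5 + P))/2 = P/(-5 + P))
(w(-3 - 13) + 21)² = ((-3 - 13)/(-5 + (-3 - 13)) + 21)² = (-16/(-5 - 16) + 21)² = (-16/(-21) + 21)² = (-16*(-1/21) + 21)² = (16/21 + 21)² = (457/21)² = 208849/441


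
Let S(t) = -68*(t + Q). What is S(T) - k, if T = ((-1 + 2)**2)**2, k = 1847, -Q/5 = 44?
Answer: 13045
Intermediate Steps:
Q = -220 (Q = -5*44 = -220)
T = 1 (T = (1**2)**2 = 1**2 = 1)
S(t) = 14960 - 68*t (S(t) = -68*(t - 220) = -68*(-220 + t) = 14960 - 68*t)
S(T) - k = (14960 - 68*1) - 1*1847 = (14960 - 68) - 1847 = 14892 - 1847 = 13045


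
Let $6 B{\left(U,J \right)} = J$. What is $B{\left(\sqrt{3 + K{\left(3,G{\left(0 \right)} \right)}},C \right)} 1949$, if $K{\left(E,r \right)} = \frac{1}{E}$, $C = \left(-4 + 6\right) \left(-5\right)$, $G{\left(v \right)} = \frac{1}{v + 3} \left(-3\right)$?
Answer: $- \frac{9745}{3} \approx -3248.3$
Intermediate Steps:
$G{\left(v \right)} = - \frac{3}{3 + v}$ ($G{\left(v \right)} = \frac{1}{3 + v} \left(-3\right) = - \frac{3}{3 + v}$)
$C = -10$ ($C = 2 \left(-5\right) = -10$)
$B{\left(U,J \right)} = \frac{J}{6}$
$B{\left(\sqrt{3 + K{\left(3,G{\left(0 \right)} \right)}},C \right)} 1949 = \frac{1}{6} \left(-10\right) 1949 = \left(- \frac{5}{3}\right) 1949 = - \frac{9745}{3}$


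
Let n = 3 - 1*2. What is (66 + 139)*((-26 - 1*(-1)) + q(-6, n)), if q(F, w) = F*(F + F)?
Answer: 9635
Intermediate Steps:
n = 1 (n = 3 - 2 = 1)
q(F, w) = 2*F² (q(F, w) = F*(2*F) = 2*F²)
(66 + 139)*((-26 - 1*(-1)) + q(-6, n)) = (66 + 139)*((-26 - 1*(-1)) + 2*(-6)²) = 205*((-26 + 1) + 2*36) = 205*(-25 + 72) = 205*47 = 9635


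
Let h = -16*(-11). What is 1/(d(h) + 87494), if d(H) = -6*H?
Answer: 1/86438 ≈ 1.1569e-5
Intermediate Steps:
h = 176
1/(d(h) + 87494) = 1/(-6*176 + 87494) = 1/(-1056 + 87494) = 1/86438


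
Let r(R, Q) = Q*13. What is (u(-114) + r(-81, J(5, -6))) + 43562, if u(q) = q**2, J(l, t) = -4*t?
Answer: 56870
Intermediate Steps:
r(R, Q) = 13*Q
(u(-114) + r(-81, J(5, -6))) + 43562 = ((-114)**2 + 13*(-4*(-6))) + 43562 = (12996 + 13*24) + 43562 = (12996 + 312) + 43562 = 13308 + 43562 = 56870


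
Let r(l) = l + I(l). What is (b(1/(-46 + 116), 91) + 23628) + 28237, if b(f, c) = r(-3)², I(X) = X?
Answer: 51901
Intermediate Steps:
r(l) = 2*l (r(l) = l + l = 2*l)
b(f, c) = 36 (b(f, c) = (2*(-3))² = (-6)² = 36)
(b(1/(-46 + 116), 91) + 23628) + 28237 = (36 + 23628) + 28237 = 23664 + 28237 = 51901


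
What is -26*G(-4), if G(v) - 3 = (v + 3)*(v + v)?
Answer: -286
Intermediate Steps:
G(v) = 3 + 2*v*(3 + v) (G(v) = 3 + (v + 3)*(v + v) = 3 + (3 + v)*(2*v) = 3 + 2*v*(3 + v))
-26*G(-4) = -26*(3 + 2*(-4)² + 6*(-4)) = -26*(3 + 2*16 - 24) = -26*(3 + 32 - 24) = -26*11 = -286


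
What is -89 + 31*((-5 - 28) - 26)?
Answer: -1918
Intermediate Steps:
-89 + 31*((-5 - 28) - 26) = -89 + 31*(-33 - 26) = -89 + 31*(-59) = -89 - 1829 = -1918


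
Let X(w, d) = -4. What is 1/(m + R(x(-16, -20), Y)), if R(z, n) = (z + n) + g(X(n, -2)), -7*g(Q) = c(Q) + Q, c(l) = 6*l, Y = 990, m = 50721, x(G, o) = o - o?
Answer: 1/51715 ≈ 1.9337e-5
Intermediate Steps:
x(G, o) = 0
g(Q) = -Q (g(Q) = -(6*Q + Q)/7 = -Q)
R(z, n) = 4 + n + z (R(z, n) = (z + n) - 1*(-4) = (n + z) + 4 = 4 + n + z)
1/(m + R(x(-16, -20), Y)) = 1/(50721 + (4 + 990 + 0)) = 1/(50721 + 994) = 1/51715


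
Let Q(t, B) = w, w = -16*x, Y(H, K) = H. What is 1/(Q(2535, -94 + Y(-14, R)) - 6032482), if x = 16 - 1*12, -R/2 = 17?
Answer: -1/6032546 ≈ -1.6577e-7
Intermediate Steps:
R = -34 (R = -2*17 = -34)
x = 4 (x = 16 - 12 = 4)
w = -64 (w = -16*4 = -64)
Q(t, B) = -64
1/(Q(2535, -94 + Y(-14, R)) - 6032482) = 1/(-64 - 6032482) = 1/(-6032546) = -1/6032546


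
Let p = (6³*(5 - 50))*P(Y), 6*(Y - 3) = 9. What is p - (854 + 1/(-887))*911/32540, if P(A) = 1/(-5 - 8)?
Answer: 271577128629/375218740 ≈ 723.78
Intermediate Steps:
Y = 9/2 (Y = 3 + (⅙)*9 = 3 + 3/2 = 9/2 ≈ 4.5000)
P(A) = -1/13 (P(A) = 1/(-13) = -1/13)
p = 9720/13 (p = (6³*(5 - 50))*(-1/13) = (216*(-45))*(-1/13) = -9720*(-1/13) = 9720/13 ≈ 747.69)
p - (854 + 1/(-887))*911/32540 = 9720/13 - (854 + 1/(-887))*911/32540 = 9720/13 - (854 - 1/887)*911/32540 = 9720/13 - (757497/887)*911/32540 = 9720/13 - 690079767/(887*32540) = 9720/13 - 1*690079767/28862980 = 9720/13 - 690079767/28862980 = 271577128629/375218740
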